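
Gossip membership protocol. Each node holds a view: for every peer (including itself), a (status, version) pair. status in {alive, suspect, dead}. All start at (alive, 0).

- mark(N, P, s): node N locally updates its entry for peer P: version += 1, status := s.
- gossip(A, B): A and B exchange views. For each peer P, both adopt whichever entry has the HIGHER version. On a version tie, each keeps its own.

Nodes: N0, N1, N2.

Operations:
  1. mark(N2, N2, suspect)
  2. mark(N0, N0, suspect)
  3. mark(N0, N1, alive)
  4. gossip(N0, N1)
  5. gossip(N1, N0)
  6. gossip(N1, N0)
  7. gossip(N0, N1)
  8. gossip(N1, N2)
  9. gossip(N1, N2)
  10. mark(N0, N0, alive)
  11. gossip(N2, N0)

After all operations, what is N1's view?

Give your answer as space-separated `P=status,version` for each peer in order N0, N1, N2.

Op 1: N2 marks N2=suspect -> (suspect,v1)
Op 2: N0 marks N0=suspect -> (suspect,v1)
Op 3: N0 marks N1=alive -> (alive,v1)
Op 4: gossip N0<->N1 -> N0.N0=(suspect,v1) N0.N1=(alive,v1) N0.N2=(alive,v0) | N1.N0=(suspect,v1) N1.N1=(alive,v1) N1.N2=(alive,v0)
Op 5: gossip N1<->N0 -> N1.N0=(suspect,v1) N1.N1=(alive,v1) N1.N2=(alive,v0) | N0.N0=(suspect,v1) N0.N1=(alive,v1) N0.N2=(alive,v0)
Op 6: gossip N1<->N0 -> N1.N0=(suspect,v1) N1.N1=(alive,v1) N1.N2=(alive,v0) | N0.N0=(suspect,v1) N0.N1=(alive,v1) N0.N2=(alive,v0)
Op 7: gossip N0<->N1 -> N0.N0=(suspect,v1) N0.N1=(alive,v1) N0.N2=(alive,v0) | N1.N0=(suspect,v1) N1.N1=(alive,v1) N1.N2=(alive,v0)
Op 8: gossip N1<->N2 -> N1.N0=(suspect,v1) N1.N1=(alive,v1) N1.N2=(suspect,v1) | N2.N0=(suspect,v1) N2.N1=(alive,v1) N2.N2=(suspect,v1)
Op 9: gossip N1<->N2 -> N1.N0=(suspect,v1) N1.N1=(alive,v1) N1.N2=(suspect,v1) | N2.N0=(suspect,v1) N2.N1=(alive,v1) N2.N2=(suspect,v1)
Op 10: N0 marks N0=alive -> (alive,v2)
Op 11: gossip N2<->N0 -> N2.N0=(alive,v2) N2.N1=(alive,v1) N2.N2=(suspect,v1) | N0.N0=(alive,v2) N0.N1=(alive,v1) N0.N2=(suspect,v1)

Answer: N0=suspect,1 N1=alive,1 N2=suspect,1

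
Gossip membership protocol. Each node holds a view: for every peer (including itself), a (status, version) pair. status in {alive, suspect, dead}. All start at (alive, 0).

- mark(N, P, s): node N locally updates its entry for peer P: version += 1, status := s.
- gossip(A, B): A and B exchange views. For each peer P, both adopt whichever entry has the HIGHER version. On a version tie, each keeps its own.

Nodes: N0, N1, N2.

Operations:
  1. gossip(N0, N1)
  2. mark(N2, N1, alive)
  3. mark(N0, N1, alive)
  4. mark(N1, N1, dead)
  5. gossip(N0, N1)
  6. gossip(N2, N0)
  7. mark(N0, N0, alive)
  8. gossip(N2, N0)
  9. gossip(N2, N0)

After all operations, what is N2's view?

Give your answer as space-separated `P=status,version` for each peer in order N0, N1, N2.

Answer: N0=alive,1 N1=alive,1 N2=alive,0

Derivation:
Op 1: gossip N0<->N1 -> N0.N0=(alive,v0) N0.N1=(alive,v0) N0.N2=(alive,v0) | N1.N0=(alive,v0) N1.N1=(alive,v0) N1.N2=(alive,v0)
Op 2: N2 marks N1=alive -> (alive,v1)
Op 3: N0 marks N1=alive -> (alive,v1)
Op 4: N1 marks N1=dead -> (dead,v1)
Op 5: gossip N0<->N1 -> N0.N0=(alive,v0) N0.N1=(alive,v1) N0.N2=(alive,v0) | N1.N0=(alive,v0) N1.N1=(dead,v1) N1.N2=(alive,v0)
Op 6: gossip N2<->N0 -> N2.N0=(alive,v0) N2.N1=(alive,v1) N2.N2=(alive,v0) | N0.N0=(alive,v0) N0.N1=(alive,v1) N0.N2=(alive,v0)
Op 7: N0 marks N0=alive -> (alive,v1)
Op 8: gossip N2<->N0 -> N2.N0=(alive,v1) N2.N1=(alive,v1) N2.N2=(alive,v0) | N0.N0=(alive,v1) N0.N1=(alive,v1) N0.N2=(alive,v0)
Op 9: gossip N2<->N0 -> N2.N0=(alive,v1) N2.N1=(alive,v1) N2.N2=(alive,v0) | N0.N0=(alive,v1) N0.N1=(alive,v1) N0.N2=(alive,v0)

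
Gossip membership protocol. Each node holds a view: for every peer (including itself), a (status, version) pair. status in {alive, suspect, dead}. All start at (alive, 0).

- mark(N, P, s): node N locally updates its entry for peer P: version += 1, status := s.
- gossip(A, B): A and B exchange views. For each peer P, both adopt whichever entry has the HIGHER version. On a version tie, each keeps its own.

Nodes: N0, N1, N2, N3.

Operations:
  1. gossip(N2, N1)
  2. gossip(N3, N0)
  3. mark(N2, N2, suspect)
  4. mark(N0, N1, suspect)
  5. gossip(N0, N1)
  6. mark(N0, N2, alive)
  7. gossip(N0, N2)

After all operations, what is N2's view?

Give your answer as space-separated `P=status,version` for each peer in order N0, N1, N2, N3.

Op 1: gossip N2<->N1 -> N2.N0=(alive,v0) N2.N1=(alive,v0) N2.N2=(alive,v0) N2.N3=(alive,v0) | N1.N0=(alive,v0) N1.N1=(alive,v0) N1.N2=(alive,v0) N1.N3=(alive,v0)
Op 2: gossip N3<->N0 -> N3.N0=(alive,v0) N3.N1=(alive,v0) N3.N2=(alive,v0) N3.N3=(alive,v0) | N0.N0=(alive,v0) N0.N1=(alive,v0) N0.N2=(alive,v0) N0.N3=(alive,v0)
Op 3: N2 marks N2=suspect -> (suspect,v1)
Op 4: N0 marks N1=suspect -> (suspect,v1)
Op 5: gossip N0<->N1 -> N0.N0=(alive,v0) N0.N1=(suspect,v1) N0.N2=(alive,v0) N0.N3=(alive,v0) | N1.N0=(alive,v0) N1.N1=(suspect,v1) N1.N2=(alive,v0) N1.N3=(alive,v0)
Op 6: N0 marks N2=alive -> (alive,v1)
Op 7: gossip N0<->N2 -> N0.N0=(alive,v0) N0.N1=(suspect,v1) N0.N2=(alive,v1) N0.N3=(alive,v0) | N2.N0=(alive,v0) N2.N1=(suspect,v1) N2.N2=(suspect,v1) N2.N3=(alive,v0)

Answer: N0=alive,0 N1=suspect,1 N2=suspect,1 N3=alive,0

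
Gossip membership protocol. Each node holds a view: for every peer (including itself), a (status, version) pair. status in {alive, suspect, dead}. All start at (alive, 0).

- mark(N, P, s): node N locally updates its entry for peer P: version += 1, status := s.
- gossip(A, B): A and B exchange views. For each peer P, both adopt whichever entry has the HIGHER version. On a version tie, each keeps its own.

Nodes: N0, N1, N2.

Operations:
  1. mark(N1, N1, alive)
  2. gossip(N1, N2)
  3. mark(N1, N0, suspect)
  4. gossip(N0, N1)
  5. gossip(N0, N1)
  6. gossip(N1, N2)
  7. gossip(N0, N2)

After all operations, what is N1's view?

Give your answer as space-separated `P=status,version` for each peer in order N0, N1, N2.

Op 1: N1 marks N1=alive -> (alive,v1)
Op 2: gossip N1<->N2 -> N1.N0=(alive,v0) N1.N1=(alive,v1) N1.N2=(alive,v0) | N2.N0=(alive,v0) N2.N1=(alive,v1) N2.N2=(alive,v0)
Op 3: N1 marks N0=suspect -> (suspect,v1)
Op 4: gossip N0<->N1 -> N0.N0=(suspect,v1) N0.N1=(alive,v1) N0.N2=(alive,v0) | N1.N0=(suspect,v1) N1.N1=(alive,v1) N1.N2=(alive,v0)
Op 5: gossip N0<->N1 -> N0.N0=(suspect,v1) N0.N1=(alive,v1) N0.N2=(alive,v0) | N1.N0=(suspect,v1) N1.N1=(alive,v1) N1.N2=(alive,v0)
Op 6: gossip N1<->N2 -> N1.N0=(suspect,v1) N1.N1=(alive,v1) N1.N2=(alive,v0) | N2.N0=(suspect,v1) N2.N1=(alive,v1) N2.N2=(alive,v0)
Op 7: gossip N0<->N2 -> N0.N0=(suspect,v1) N0.N1=(alive,v1) N0.N2=(alive,v0) | N2.N0=(suspect,v1) N2.N1=(alive,v1) N2.N2=(alive,v0)

Answer: N0=suspect,1 N1=alive,1 N2=alive,0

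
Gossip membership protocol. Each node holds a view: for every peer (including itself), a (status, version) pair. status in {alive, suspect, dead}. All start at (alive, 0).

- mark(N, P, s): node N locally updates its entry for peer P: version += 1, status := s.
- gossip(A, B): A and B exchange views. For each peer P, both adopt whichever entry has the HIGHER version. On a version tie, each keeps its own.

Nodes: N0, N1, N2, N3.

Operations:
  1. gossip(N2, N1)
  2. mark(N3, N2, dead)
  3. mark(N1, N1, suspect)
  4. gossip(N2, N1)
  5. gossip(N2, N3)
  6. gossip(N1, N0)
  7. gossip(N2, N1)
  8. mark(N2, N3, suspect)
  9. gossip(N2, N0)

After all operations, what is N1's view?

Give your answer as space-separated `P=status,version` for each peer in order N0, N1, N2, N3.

Op 1: gossip N2<->N1 -> N2.N0=(alive,v0) N2.N1=(alive,v0) N2.N2=(alive,v0) N2.N3=(alive,v0) | N1.N0=(alive,v0) N1.N1=(alive,v0) N1.N2=(alive,v0) N1.N3=(alive,v0)
Op 2: N3 marks N2=dead -> (dead,v1)
Op 3: N1 marks N1=suspect -> (suspect,v1)
Op 4: gossip N2<->N1 -> N2.N0=(alive,v0) N2.N1=(suspect,v1) N2.N2=(alive,v0) N2.N3=(alive,v0) | N1.N0=(alive,v0) N1.N1=(suspect,v1) N1.N2=(alive,v0) N1.N3=(alive,v0)
Op 5: gossip N2<->N3 -> N2.N0=(alive,v0) N2.N1=(suspect,v1) N2.N2=(dead,v1) N2.N3=(alive,v0) | N3.N0=(alive,v0) N3.N1=(suspect,v1) N3.N2=(dead,v1) N3.N3=(alive,v0)
Op 6: gossip N1<->N0 -> N1.N0=(alive,v0) N1.N1=(suspect,v1) N1.N2=(alive,v0) N1.N3=(alive,v0) | N0.N0=(alive,v0) N0.N1=(suspect,v1) N0.N2=(alive,v0) N0.N3=(alive,v0)
Op 7: gossip N2<->N1 -> N2.N0=(alive,v0) N2.N1=(suspect,v1) N2.N2=(dead,v1) N2.N3=(alive,v0) | N1.N0=(alive,v0) N1.N1=(suspect,v1) N1.N2=(dead,v1) N1.N3=(alive,v0)
Op 8: N2 marks N3=suspect -> (suspect,v1)
Op 9: gossip N2<->N0 -> N2.N0=(alive,v0) N2.N1=(suspect,v1) N2.N2=(dead,v1) N2.N3=(suspect,v1) | N0.N0=(alive,v0) N0.N1=(suspect,v1) N0.N2=(dead,v1) N0.N3=(suspect,v1)

Answer: N0=alive,0 N1=suspect,1 N2=dead,1 N3=alive,0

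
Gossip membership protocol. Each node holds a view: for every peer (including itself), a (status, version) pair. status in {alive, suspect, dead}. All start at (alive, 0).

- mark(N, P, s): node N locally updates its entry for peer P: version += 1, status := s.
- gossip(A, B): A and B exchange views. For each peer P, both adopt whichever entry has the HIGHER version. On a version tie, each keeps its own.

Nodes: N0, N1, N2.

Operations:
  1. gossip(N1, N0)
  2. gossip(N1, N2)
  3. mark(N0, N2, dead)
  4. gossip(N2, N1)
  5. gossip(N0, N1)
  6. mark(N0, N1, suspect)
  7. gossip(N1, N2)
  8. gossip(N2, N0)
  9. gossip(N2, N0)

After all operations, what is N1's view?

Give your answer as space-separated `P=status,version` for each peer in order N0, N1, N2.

Answer: N0=alive,0 N1=alive,0 N2=dead,1

Derivation:
Op 1: gossip N1<->N0 -> N1.N0=(alive,v0) N1.N1=(alive,v0) N1.N2=(alive,v0) | N0.N0=(alive,v0) N0.N1=(alive,v0) N0.N2=(alive,v0)
Op 2: gossip N1<->N2 -> N1.N0=(alive,v0) N1.N1=(alive,v0) N1.N2=(alive,v0) | N2.N0=(alive,v0) N2.N1=(alive,v0) N2.N2=(alive,v0)
Op 3: N0 marks N2=dead -> (dead,v1)
Op 4: gossip N2<->N1 -> N2.N0=(alive,v0) N2.N1=(alive,v0) N2.N2=(alive,v0) | N1.N0=(alive,v0) N1.N1=(alive,v0) N1.N2=(alive,v0)
Op 5: gossip N0<->N1 -> N0.N0=(alive,v0) N0.N1=(alive,v0) N0.N2=(dead,v1) | N1.N0=(alive,v0) N1.N1=(alive,v0) N1.N2=(dead,v1)
Op 6: N0 marks N1=suspect -> (suspect,v1)
Op 7: gossip N1<->N2 -> N1.N0=(alive,v0) N1.N1=(alive,v0) N1.N2=(dead,v1) | N2.N0=(alive,v0) N2.N1=(alive,v0) N2.N2=(dead,v1)
Op 8: gossip N2<->N0 -> N2.N0=(alive,v0) N2.N1=(suspect,v1) N2.N2=(dead,v1) | N0.N0=(alive,v0) N0.N1=(suspect,v1) N0.N2=(dead,v1)
Op 9: gossip N2<->N0 -> N2.N0=(alive,v0) N2.N1=(suspect,v1) N2.N2=(dead,v1) | N0.N0=(alive,v0) N0.N1=(suspect,v1) N0.N2=(dead,v1)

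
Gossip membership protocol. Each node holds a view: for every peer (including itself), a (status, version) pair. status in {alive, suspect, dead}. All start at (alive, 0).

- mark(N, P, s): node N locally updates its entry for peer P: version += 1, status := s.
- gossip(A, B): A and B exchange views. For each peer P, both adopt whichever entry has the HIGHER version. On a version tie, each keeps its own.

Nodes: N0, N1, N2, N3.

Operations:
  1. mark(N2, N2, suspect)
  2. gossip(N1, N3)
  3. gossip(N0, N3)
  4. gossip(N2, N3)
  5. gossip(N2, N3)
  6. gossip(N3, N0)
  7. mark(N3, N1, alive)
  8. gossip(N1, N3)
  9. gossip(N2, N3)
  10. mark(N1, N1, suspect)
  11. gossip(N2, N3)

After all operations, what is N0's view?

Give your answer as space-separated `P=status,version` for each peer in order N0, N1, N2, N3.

Answer: N0=alive,0 N1=alive,0 N2=suspect,1 N3=alive,0

Derivation:
Op 1: N2 marks N2=suspect -> (suspect,v1)
Op 2: gossip N1<->N3 -> N1.N0=(alive,v0) N1.N1=(alive,v0) N1.N2=(alive,v0) N1.N3=(alive,v0) | N3.N0=(alive,v0) N3.N1=(alive,v0) N3.N2=(alive,v0) N3.N3=(alive,v0)
Op 3: gossip N0<->N3 -> N0.N0=(alive,v0) N0.N1=(alive,v0) N0.N2=(alive,v0) N0.N3=(alive,v0) | N3.N0=(alive,v0) N3.N1=(alive,v0) N3.N2=(alive,v0) N3.N3=(alive,v0)
Op 4: gossip N2<->N3 -> N2.N0=(alive,v0) N2.N1=(alive,v0) N2.N2=(suspect,v1) N2.N3=(alive,v0) | N3.N0=(alive,v0) N3.N1=(alive,v0) N3.N2=(suspect,v1) N3.N3=(alive,v0)
Op 5: gossip N2<->N3 -> N2.N0=(alive,v0) N2.N1=(alive,v0) N2.N2=(suspect,v1) N2.N3=(alive,v0) | N3.N0=(alive,v0) N3.N1=(alive,v0) N3.N2=(suspect,v1) N3.N3=(alive,v0)
Op 6: gossip N3<->N0 -> N3.N0=(alive,v0) N3.N1=(alive,v0) N3.N2=(suspect,v1) N3.N3=(alive,v0) | N0.N0=(alive,v0) N0.N1=(alive,v0) N0.N2=(suspect,v1) N0.N3=(alive,v0)
Op 7: N3 marks N1=alive -> (alive,v1)
Op 8: gossip N1<->N3 -> N1.N0=(alive,v0) N1.N1=(alive,v1) N1.N2=(suspect,v1) N1.N3=(alive,v0) | N3.N0=(alive,v0) N3.N1=(alive,v1) N3.N2=(suspect,v1) N3.N3=(alive,v0)
Op 9: gossip N2<->N3 -> N2.N0=(alive,v0) N2.N1=(alive,v1) N2.N2=(suspect,v1) N2.N3=(alive,v0) | N3.N0=(alive,v0) N3.N1=(alive,v1) N3.N2=(suspect,v1) N3.N3=(alive,v0)
Op 10: N1 marks N1=suspect -> (suspect,v2)
Op 11: gossip N2<->N3 -> N2.N0=(alive,v0) N2.N1=(alive,v1) N2.N2=(suspect,v1) N2.N3=(alive,v0) | N3.N0=(alive,v0) N3.N1=(alive,v1) N3.N2=(suspect,v1) N3.N3=(alive,v0)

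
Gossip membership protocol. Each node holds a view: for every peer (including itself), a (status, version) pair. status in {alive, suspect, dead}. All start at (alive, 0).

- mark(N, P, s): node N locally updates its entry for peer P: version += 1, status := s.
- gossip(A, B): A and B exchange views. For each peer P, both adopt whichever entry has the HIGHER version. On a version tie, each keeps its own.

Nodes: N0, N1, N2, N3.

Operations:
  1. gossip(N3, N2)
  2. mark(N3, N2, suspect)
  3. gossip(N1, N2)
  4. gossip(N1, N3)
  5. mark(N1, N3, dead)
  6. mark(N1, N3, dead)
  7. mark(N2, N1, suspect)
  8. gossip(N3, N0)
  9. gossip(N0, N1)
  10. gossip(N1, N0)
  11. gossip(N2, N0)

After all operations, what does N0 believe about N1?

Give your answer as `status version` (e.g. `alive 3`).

Answer: suspect 1

Derivation:
Op 1: gossip N3<->N2 -> N3.N0=(alive,v0) N3.N1=(alive,v0) N3.N2=(alive,v0) N3.N3=(alive,v0) | N2.N0=(alive,v0) N2.N1=(alive,v0) N2.N2=(alive,v0) N2.N3=(alive,v0)
Op 2: N3 marks N2=suspect -> (suspect,v1)
Op 3: gossip N1<->N2 -> N1.N0=(alive,v0) N1.N1=(alive,v0) N1.N2=(alive,v0) N1.N3=(alive,v0) | N2.N0=(alive,v0) N2.N1=(alive,v0) N2.N2=(alive,v0) N2.N3=(alive,v0)
Op 4: gossip N1<->N3 -> N1.N0=(alive,v0) N1.N1=(alive,v0) N1.N2=(suspect,v1) N1.N3=(alive,v0) | N3.N0=(alive,v0) N3.N1=(alive,v0) N3.N2=(suspect,v1) N3.N3=(alive,v0)
Op 5: N1 marks N3=dead -> (dead,v1)
Op 6: N1 marks N3=dead -> (dead,v2)
Op 7: N2 marks N1=suspect -> (suspect,v1)
Op 8: gossip N3<->N0 -> N3.N0=(alive,v0) N3.N1=(alive,v0) N3.N2=(suspect,v1) N3.N3=(alive,v0) | N0.N0=(alive,v0) N0.N1=(alive,v0) N0.N2=(suspect,v1) N0.N3=(alive,v0)
Op 9: gossip N0<->N1 -> N0.N0=(alive,v0) N0.N1=(alive,v0) N0.N2=(suspect,v1) N0.N3=(dead,v2) | N1.N0=(alive,v0) N1.N1=(alive,v0) N1.N2=(suspect,v1) N1.N3=(dead,v2)
Op 10: gossip N1<->N0 -> N1.N0=(alive,v0) N1.N1=(alive,v0) N1.N2=(suspect,v1) N1.N3=(dead,v2) | N0.N0=(alive,v0) N0.N1=(alive,v0) N0.N2=(suspect,v1) N0.N3=(dead,v2)
Op 11: gossip N2<->N0 -> N2.N0=(alive,v0) N2.N1=(suspect,v1) N2.N2=(suspect,v1) N2.N3=(dead,v2) | N0.N0=(alive,v0) N0.N1=(suspect,v1) N0.N2=(suspect,v1) N0.N3=(dead,v2)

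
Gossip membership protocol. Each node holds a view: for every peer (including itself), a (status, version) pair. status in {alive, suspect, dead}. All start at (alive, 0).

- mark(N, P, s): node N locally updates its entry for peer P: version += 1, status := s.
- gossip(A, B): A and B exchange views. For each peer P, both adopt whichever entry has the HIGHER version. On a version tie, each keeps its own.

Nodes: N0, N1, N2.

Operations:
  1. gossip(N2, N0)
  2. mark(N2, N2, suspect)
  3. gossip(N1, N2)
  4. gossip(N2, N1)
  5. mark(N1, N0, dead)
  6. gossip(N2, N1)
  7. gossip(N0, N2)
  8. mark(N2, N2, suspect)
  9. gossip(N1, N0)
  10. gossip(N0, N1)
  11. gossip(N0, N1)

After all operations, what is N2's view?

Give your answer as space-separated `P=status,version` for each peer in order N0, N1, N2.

Answer: N0=dead,1 N1=alive,0 N2=suspect,2

Derivation:
Op 1: gossip N2<->N0 -> N2.N0=(alive,v0) N2.N1=(alive,v0) N2.N2=(alive,v0) | N0.N0=(alive,v0) N0.N1=(alive,v0) N0.N2=(alive,v0)
Op 2: N2 marks N2=suspect -> (suspect,v1)
Op 3: gossip N1<->N2 -> N1.N0=(alive,v0) N1.N1=(alive,v0) N1.N2=(suspect,v1) | N2.N0=(alive,v0) N2.N1=(alive,v0) N2.N2=(suspect,v1)
Op 4: gossip N2<->N1 -> N2.N0=(alive,v0) N2.N1=(alive,v0) N2.N2=(suspect,v1) | N1.N0=(alive,v0) N1.N1=(alive,v0) N1.N2=(suspect,v1)
Op 5: N1 marks N0=dead -> (dead,v1)
Op 6: gossip N2<->N1 -> N2.N0=(dead,v1) N2.N1=(alive,v0) N2.N2=(suspect,v1) | N1.N0=(dead,v1) N1.N1=(alive,v0) N1.N2=(suspect,v1)
Op 7: gossip N0<->N2 -> N0.N0=(dead,v1) N0.N1=(alive,v0) N0.N2=(suspect,v1) | N2.N0=(dead,v1) N2.N1=(alive,v0) N2.N2=(suspect,v1)
Op 8: N2 marks N2=suspect -> (suspect,v2)
Op 9: gossip N1<->N0 -> N1.N0=(dead,v1) N1.N1=(alive,v0) N1.N2=(suspect,v1) | N0.N0=(dead,v1) N0.N1=(alive,v0) N0.N2=(suspect,v1)
Op 10: gossip N0<->N1 -> N0.N0=(dead,v1) N0.N1=(alive,v0) N0.N2=(suspect,v1) | N1.N0=(dead,v1) N1.N1=(alive,v0) N1.N2=(suspect,v1)
Op 11: gossip N0<->N1 -> N0.N0=(dead,v1) N0.N1=(alive,v0) N0.N2=(suspect,v1) | N1.N0=(dead,v1) N1.N1=(alive,v0) N1.N2=(suspect,v1)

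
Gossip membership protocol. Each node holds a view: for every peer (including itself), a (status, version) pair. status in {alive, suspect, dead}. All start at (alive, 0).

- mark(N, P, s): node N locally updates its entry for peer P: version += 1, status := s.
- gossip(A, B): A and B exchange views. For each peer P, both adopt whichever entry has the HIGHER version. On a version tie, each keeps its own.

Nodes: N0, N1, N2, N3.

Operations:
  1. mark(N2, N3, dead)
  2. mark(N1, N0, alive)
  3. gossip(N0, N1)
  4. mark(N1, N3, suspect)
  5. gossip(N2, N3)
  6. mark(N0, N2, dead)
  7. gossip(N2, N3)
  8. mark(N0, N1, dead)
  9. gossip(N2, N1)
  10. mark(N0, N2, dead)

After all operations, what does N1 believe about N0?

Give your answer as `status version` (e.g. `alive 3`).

Answer: alive 1

Derivation:
Op 1: N2 marks N3=dead -> (dead,v1)
Op 2: N1 marks N0=alive -> (alive,v1)
Op 3: gossip N0<->N1 -> N0.N0=(alive,v1) N0.N1=(alive,v0) N0.N2=(alive,v0) N0.N3=(alive,v0) | N1.N0=(alive,v1) N1.N1=(alive,v0) N1.N2=(alive,v0) N1.N3=(alive,v0)
Op 4: N1 marks N3=suspect -> (suspect,v1)
Op 5: gossip N2<->N3 -> N2.N0=(alive,v0) N2.N1=(alive,v0) N2.N2=(alive,v0) N2.N3=(dead,v1) | N3.N0=(alive,v0) N3.N1=(alive,v0) N3.N2=(alive,v0) N3.N3=(dead,v1)
Op 6: N0 marks N2=dead -> (dead,v1)
Op 7: gossip N2<->N3 -> N2.N0=(alive,v0) N2.N1=(alive,v0) N2.N2=(alive,v0) N2.N3=(dead,v1) | N3.N0=(alive,v0) N3.N1=(alive,v0) N3.N2=(alive,v0) N3.N3=(dead,v1)
Op 8: N0 marks N1=dead -> (dead,v1)
Op 9: gossip N2<->N1 -> N2.N0=(alive,v1) N2.N1=(alive,v0) N2.N2=(alive,v0) N2.N3=(dead,v1) | N1.N0=(alive,v1) N1.N1=(alive,v0) N1.N2=(alive,v0) N1.N3=(suspect,v1)
Op 10: N0 marks N2=dead -> (dead,v2)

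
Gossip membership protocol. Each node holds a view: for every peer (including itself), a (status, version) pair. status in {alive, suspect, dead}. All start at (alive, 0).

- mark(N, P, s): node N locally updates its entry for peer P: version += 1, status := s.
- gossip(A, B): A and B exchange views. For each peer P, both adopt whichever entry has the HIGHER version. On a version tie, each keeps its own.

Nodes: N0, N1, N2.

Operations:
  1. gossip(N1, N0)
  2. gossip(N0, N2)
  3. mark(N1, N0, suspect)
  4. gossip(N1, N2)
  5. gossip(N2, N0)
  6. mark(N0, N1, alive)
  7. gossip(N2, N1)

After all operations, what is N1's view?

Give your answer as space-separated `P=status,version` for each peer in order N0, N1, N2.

Answer: N0=suspect,1 N1=alive,0 N2=alive,0

Derivation:
Op 1: gossip N1<->N0 -> N1.N0=(alive,v0) N1.N1=(alive,v0) N1.N2=(alive,v0) | N0.N0=(alive,v0) N0.N1=(alive,v0) N0.N2=(alive,v0)
Op 2: gossip N0<->N2 -> N0.N0=(alive,v0) N0.N1=(alive,v0) N0.N2=(alive,v0) | N2.N0=(alive,v0) N2.N1=(alive,v0) N2.N2=(alive,v0)
Op 3: N1 marks N0=suspect -> (suspect,v1)
Op 4: gossip N1<->N2 -> N1.N0=(suspect,v1) N1.N1=(alive,v0) N1.N2=(alive,v0) | N2.N0=(suspect,v1) N2.N1=(alive,v0) N2.N2=(alive,v0)
Op 5: gossip N2<->N0 -> N2.N0=(suspect,v1) N2.N1=(alive,v0) N2.N2=(alive,v0) | N0.N0=(suspect,v1) N0.N1=(alive,v0) N0.N2=(alive,v0)
Op 6: N0 marks N1=alive -> (alive,v1)
Op 7: gossip N2<->N1 -> N2.N0=(suspect,v1) N2.N1=(alive,v0) N2.N2=(alive,v0) | N1.N0=(suspect,v1) N1.N1=(alive,v0) N1.N2=(alive,v0)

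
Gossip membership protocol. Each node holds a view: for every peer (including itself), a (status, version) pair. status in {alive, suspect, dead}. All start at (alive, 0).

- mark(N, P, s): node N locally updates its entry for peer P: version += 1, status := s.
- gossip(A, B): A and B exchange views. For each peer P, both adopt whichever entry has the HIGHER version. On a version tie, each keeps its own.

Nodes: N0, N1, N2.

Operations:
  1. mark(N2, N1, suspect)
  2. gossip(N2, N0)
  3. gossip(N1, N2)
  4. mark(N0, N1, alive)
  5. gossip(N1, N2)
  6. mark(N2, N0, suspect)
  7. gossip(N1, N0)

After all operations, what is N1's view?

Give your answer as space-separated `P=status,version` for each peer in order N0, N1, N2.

Answer: N0=alive,0 N1=alive,2 N2=alive,0

Derivation:
Op 1: N2 marks N1=suspect -> (suspect,v1)
Op 2: gossip N2<->N0 -> N2.N0=(alive,v0) N2.N1=(suspect,v1) N2.N2=(alive,v0) | N0.N0=(alive,v0) N0.N1=(suspect,v1) N0.N2=(alive,v0)
Op 3: gossip N1<->N2 -> N1.N0=(alive,v0) N1.N1=(suspect,v1) N1.N2=(alive,v0) | N2.N0=(alive,v0) N2.N1=(suspect,v1) N2.N2=(alive,v0)
Op 4: N0 marks N1=alive -> (alive,v2)
Op 5: gossip N1<->N2 -> N1.N0=(alive,v0) N1.N1=(suspect,v1) N1.N2=(alive,v0) | N2.N0=(alive,v0) N2.N1=(suspect,v1) N2.N2=(alive,v0)
Op 6: N2 marks N0=suspect -> (suspect,v1)
Op 7: gossip N1<->N0 -> N1.N0=(alive,v0) N1.N1=(alive,v2) N1.N2=(alive,v0) | N0.N0=(alive,v0) N0.N1=(alive,v2) N0.N2=(alive,v0)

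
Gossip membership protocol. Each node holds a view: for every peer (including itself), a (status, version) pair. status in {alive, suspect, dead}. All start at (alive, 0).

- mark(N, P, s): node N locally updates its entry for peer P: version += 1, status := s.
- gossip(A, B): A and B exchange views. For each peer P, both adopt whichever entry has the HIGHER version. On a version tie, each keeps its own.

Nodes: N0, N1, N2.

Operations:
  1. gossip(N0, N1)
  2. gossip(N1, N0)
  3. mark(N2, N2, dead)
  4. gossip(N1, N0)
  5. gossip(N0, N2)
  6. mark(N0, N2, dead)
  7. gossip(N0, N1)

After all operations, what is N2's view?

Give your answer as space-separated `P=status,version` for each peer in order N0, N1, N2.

Op 1: gossip N0<->N1 -> N0.N0=(alive,v0) N0.N1=(alive,v0) N0.N2=(alive,v0) | N1.N0=(alive,v0) N1.N1=(alive,v0) N1.N2=(alive,v0)
Op 2: gossip N1<->N0 -> N1.N0=(alive,v0) N1.N1=(alive,v0) N1.N2=(alive,v0) | N0.N0=(alive,v0) N0.N1=(alive,v0) N0.N2=(alive,v0)
Op 3: N2 marks N2=dead -> (dead,v1)
Op 4: gossip N1<->N0 -> N1.N0=(alive,v0) N1.N1=(alive,v0) N1.N2=(alive,v0) | N0.N0=(alive,v0) N0.N1=(alive,v0) N0.N2=(alive,v0)
Op 5: gossip N0<->N2 -> N0.N0=(alive,v0) N0.N1=(alive,v0) N0.N2=(dead,v1) | N2.N0=(alive,v0) N2.N1=(alive,v0) N2.N2=(dead,v1)
Op 6: N0 marks N2=dead -> (dead,v2)
Op 7: gossip N0<->N1 -> N0.N0=(alive,v0) N0.N1=(alive,v0) N0.N2=(dead,v2) | N1.N0=(alive,v0) N1.N1=(alive,v0) N1.N2=(dead,v2)

Answer: N0=alive,0 N1=alive,0 N2=dead,1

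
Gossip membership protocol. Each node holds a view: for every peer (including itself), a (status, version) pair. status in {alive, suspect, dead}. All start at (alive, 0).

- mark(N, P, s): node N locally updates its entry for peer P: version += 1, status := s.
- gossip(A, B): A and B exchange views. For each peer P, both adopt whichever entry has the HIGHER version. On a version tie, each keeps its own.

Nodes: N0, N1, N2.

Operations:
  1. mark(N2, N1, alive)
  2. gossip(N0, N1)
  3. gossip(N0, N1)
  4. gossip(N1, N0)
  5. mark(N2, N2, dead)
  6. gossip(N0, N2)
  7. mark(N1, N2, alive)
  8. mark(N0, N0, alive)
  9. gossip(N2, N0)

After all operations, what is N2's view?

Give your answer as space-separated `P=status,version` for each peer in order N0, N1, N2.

Op 1: N2 marks N1=alive -> (alive,v1)
Op 2: gossip N0<->N1 -> N0.N0=(alive,v0) N0.N1=(alive,v0) N0.N2=(alive,v0) | N1.N0=(alive,v0) N1.N1=(alive,v0) N1.N2=(alive,v0)
Op 3: gossip N0<->N1 -> N0.N0=(alive,v0) N0.N1=(alive,v0) N0.N2=(alive,v0) | N1.N0=(alive,v0) N1.N1=(alive,v0) N1.N2=(alive,v0)
Op 4: gossip N1<->N0 -> N1.N0=(alive,v0) N1.N1=(alive,v0) N1.N2=(alive,v0) | N0.N0=(alive,v0) N0.N1=(alive,v0) N0.N2=(alive,v0)
Op 5: N2 marks N2=dead -> (dead,v1)
Op 6: gossip N0<->N2 -> N0.N0=(alive,v0) N0.N1=(alive,v1) N0.N2=(dead,v1) | N2.N0=(alive,v0) N2.N1=(alive,v1) N2.N2=(dead,v1)
Op 7: N1 marks N2=alive -> (alive,v1)
Op 8: N0 marks N0=alive -> (alive,v1)
Op 9: gossip N2<->N0 -> N2.N0=(alive,v1) N2.N1=(alive,v1) N2.N2=(dead,v1) | N0.N0=(alive,v1) N0.N1=(alive,v1) N0.N2=(dead,v1)

Answer: N0=alive,1 N1=alive,1 N2=dead,1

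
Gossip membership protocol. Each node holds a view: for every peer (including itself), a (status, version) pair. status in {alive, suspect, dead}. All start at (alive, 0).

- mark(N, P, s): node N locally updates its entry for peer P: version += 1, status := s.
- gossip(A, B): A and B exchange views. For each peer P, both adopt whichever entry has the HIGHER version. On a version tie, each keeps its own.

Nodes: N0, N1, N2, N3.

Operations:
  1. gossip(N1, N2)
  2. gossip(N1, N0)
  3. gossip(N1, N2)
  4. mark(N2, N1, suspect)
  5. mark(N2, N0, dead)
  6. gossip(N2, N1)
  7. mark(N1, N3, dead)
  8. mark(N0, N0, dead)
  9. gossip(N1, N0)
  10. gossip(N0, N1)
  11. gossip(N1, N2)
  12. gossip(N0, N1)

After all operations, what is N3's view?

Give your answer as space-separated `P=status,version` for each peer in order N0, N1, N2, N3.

Op 1: gossip N1<->N2 -> N1.N0=(alive,v0) N1.N1=(alive,v0) N1.N2=(alive,v0) N1.N3=(alive,v0) | N2.N0=(alive,v0) N2.N1=(alive,v0) N2.N2=(alive,v0) N2.N3=(alive,v0)
Op 2: gossip N1<->N0 -> N1.N0=(alive,v0) N1.N1=(alive,v0) N1.N2=(alive,v0) N1.N3=(alive,v0) | N0.N0=(alive,v0) N0.N1=(alive,v0) N0.N2=(alive,v0) N0.N3=(alive,v0)
Op 3: gossip N1<->N2 -> N1.N0=(alive,v0) N1.N1=(alive,v0) N1.N2=(alive,v0) N1.N3=(alive,v0) | N2.N0=(alive,v0) N2.N1=(alive,v0) N2.N2=(alive,v0) N2.N3=(alive,v0)
Op 4: N2 marks N1=suspect -> (suspect,v1)
Op 5: N2 marks N0=dead -> (dead,v1)
Op 6: gossip N2<->N1 -> N2.N0=(dead,v1) N2.N1=(suspect,v1) N2.N2=(alive,v0) N2.N3=(alive,v0) | N1.N0=(dead,v1) N1.N1=(suspect,v1) N1.N2=(alive,v0) N1.N3=(alive,v0)
Op 7: N1 marks N3=dead -> (dead,v1)
Op 8: N0 marks N0=dead -> (dead,v1)
Op 9: gossip N1<->N0 -> N1.N0=(dead,v1) N1.N1=(suspect,v1) N1.N2=(alive,v0) N1.N3=(dead,v1) | N0.N0=(dead,v1) N0.N1=(suspect,v1) N0.N2=(alive,v0) N0.N3=(dead,v1)
Op 10: gossip N0<->N1 -> N0.N0=(dead,v1) N0.N1=(suspect,v1) N0.N2=(alive,v0) N0.N3=(dead,v1) | N1.N0=(dead,v1) N1.N1=(suspect,v1) N1.N2=(alive,v0) N1.N3=(dead,v1)
Op 11: gossip N1<->N2 -> N1.N0=(dead,v1) N1.N1=(suspect,v1) N1.N2=(alive,v0) N1.N3=(dead,v1) | N2.N0=(dead,v1) N2.N1=(suspect,v1) N2.N2=(alive,v0) N2.N3=(dead,v1)
Op 12: gossip N0<->N1 -> N0.N0=(dead,v1) N0.N1=(suspect,v1) N0.N2=(alive,v0) N0.N3=(dead,v1) | N1.N0=(dead,v1) N1.N1=(suspect,v1) N1.N2=(alive,v0) N1.N3=(dead,v1)

Answer: N0=alive,0 N1=alive,0 N2=alive,0 N3=alive,0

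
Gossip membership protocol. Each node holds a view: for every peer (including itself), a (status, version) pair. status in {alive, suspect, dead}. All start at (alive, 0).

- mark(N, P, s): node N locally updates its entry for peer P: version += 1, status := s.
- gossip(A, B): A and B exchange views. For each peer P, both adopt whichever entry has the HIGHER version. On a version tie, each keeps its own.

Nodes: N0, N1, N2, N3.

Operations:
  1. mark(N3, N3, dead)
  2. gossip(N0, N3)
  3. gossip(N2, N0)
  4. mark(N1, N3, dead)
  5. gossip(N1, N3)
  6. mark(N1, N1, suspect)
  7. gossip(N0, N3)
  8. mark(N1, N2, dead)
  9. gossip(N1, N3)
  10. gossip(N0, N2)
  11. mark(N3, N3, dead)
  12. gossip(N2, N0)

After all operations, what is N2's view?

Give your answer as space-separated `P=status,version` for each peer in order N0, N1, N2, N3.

Answer: N0=alive,0 N1=alive,0 N2=alive,0 N3=dead,1

Derivation:
Op 1: N3 marks N3=dead -> (dead,v1)
Op 2: gossip N0<->N3 -> N0.N0=(alive,v0) N0.N1=(alive,v0) N0.N2=(alive,v0) N0.N3=(dead,v1) | N3.N0=(alive,v0) N3.N1=(alive,v0) N3.N2=(alive,v0) N3.N3=(dead,v1)
Op 3: gossip N2<->N0 -> N2.N0=(alive,v0) N2.N1=(alive,v0) N2.N2=(alive,v0) N2.N3=(dead,v1) | N0.N0=(alive,v0) N0.N1=(alive,v0) N0.N2=(alive,v0) N0.N3=(dead,v1)
Op 4: N1 marks N3=dead -> (dead,v1)
Op 5: gossip N1<->N3 -> N1.N0=(alive,v0) N1.N1=(alive,v0) N1.N2=(alive,v0) N1.N3=(dead,v1) | N3.N0=(alive,v0) N3.N1=(alive,v0) N3.N2=(alive,v0) N3.N3=(dead,v1)
Op 6: N1 marks N1=suspect -> (suspect,v1)
Op 7: gossip N0<->N3 -> N0.N0=(alive,v0) N0.N1=(alive,v0) N0.N2=(alive,v0) N0.N3=(dead,v1) | N3.N0=(alive,v0) N3.N1=(alive,v0) N3.N2=(alive,v0) N3.N3=(dead,v1)
Op 8: N1 marks N2=dead -> (dead,v1)
Op 9: gossip N1<->N3 -> N1.N0=(alive,v0) N1.N1=(suspect,v1) N1.N2=(dead,v1) N1.N3=(dead,v1) | N3.N0=(alive,v0) N3.N1=(suspect,v1) N3.N2=(dead,v1) N3.N3=(dead,v1)
Op 10: gossip N0<->N2 -> N0.N0=(alive,v0) N0.N1=(alive,v0) N0.N2=(alive,v0) N0.N3=(dead,v1) | N2.N0=(alive,v0) N2.N1=(alive,v0) N2.N2=(alive,v0) N2.N3=(dead,v1)
Op 11: N3 marks N3=dead -> (dead,v2)
Op 12: gossip N2<->N0 -> N2.N0=(alive,v0) N2.N1=(alive,v0) N2.N2=(alive,v0) N2.N3=(dead,v1) | N0.N0=(alive,v0) N0.N1=(alive,v0) N0.N2=(alive,v0) N0.N3=(dead,v1)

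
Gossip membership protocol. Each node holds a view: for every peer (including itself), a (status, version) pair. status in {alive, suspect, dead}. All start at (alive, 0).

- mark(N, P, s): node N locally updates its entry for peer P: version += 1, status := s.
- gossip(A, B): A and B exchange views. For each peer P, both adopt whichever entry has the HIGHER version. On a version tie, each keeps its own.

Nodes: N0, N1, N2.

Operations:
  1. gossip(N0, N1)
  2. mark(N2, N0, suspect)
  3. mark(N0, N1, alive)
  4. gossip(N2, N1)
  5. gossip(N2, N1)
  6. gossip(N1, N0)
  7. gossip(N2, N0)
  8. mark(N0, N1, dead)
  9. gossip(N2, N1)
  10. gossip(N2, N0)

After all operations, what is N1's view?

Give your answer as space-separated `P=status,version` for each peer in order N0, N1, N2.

Answer: N0=suspect,1 N1=alive,1 N2=alive,0

Derivation:
Op 1: gossip N0<->N1 -> N0.N0=(alive,v0) N0.N1=(alive,v0) N0.N2=(alive,v0) | N1.N0=(alive,v0) N1.N1=(alive,v0) N1.N2=(alive,v0)
Op 2: N2 marks N0=suspect -> (suspect,v1)
Op 3: N0 marks N1=alive -> (alive,v1)
Op 4: gossip N2<->N1 -> N2.N0=(suspect,v1) N2.N1=(alive,v0) N2.N2=(alive,v0) | N1.N0=(suspect,v1) N1.N1=(alive,v0) N1.N2=(alive,v0)
Op 5: gossip N2<->N1 -> N2.N0=(suspect,v1) N2.N1=(alive,v0) N2.N2=(alive,v0) | N1.N0=(suspect,v1) N1.N1=(alive,v0) N1.N2=(alive,v0)
Op 6: gossip N1<->N0 -> N1.N0=(suspect,v1) N1.N1=(alive,v1) N1.N2=(alive,v0) | N0.N0=(suspect,v1) N0.N1=(alive,v1) N0.N2=(alive,v0)
Op 7: gossip N2<->N0 -> N2.N0=(suspect,v1) N2.N1=(alive,v1) N2.N2=(alive,v0) | N0.N0=(suspect,v1) N0.N1=(alive,v1) N0.N2=(alive,v0)
Op 8: N0 marks N1=dead -> (dead,v2)
Op 9: gossip N2<->N1 -> N2.N0=(suspect,v1) N2.N1=(alive,v1) N2.N2=(alive,v0) | N1.N0=(suspect,v1) N1.N1=(alive,v1) N1.N2=(alive,v0)
Op 10: gossip N2<->N0 -> N2.N0=(suspect,v1) N2.N1=(dead,v2) N2.N2=(alive,v0) | N0.N0=(suspect,v1) N0.N1=(dead,v2) N0.N2=(alive,v0)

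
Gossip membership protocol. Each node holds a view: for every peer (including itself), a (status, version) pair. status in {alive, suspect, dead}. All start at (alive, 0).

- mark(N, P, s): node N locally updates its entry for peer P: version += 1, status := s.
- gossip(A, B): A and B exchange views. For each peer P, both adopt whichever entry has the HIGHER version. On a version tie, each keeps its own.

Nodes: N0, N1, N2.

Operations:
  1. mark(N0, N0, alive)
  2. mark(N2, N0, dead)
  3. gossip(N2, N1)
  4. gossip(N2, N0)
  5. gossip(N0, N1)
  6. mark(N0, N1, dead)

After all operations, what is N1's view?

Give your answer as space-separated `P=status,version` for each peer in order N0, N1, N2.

Answer: N0=dead,1 N1=alive,0 N2=alive,0

Derivation:
Op 1: N0 marks N0=alive -> (alive,v1)
Op 2: N2 marks N0=dead -> (dead,v1)
Op 3: gossip N2<->N1 -> N2.N0=(dead,v1) N2.N1=(alive,v0) N2.N2=(alive,v0) | N1.N0=(dead,v1) N1.N1=(alive,v0) N1.N2=(alive,v0)
Op 4: gossip N2<->N0 -> N2.N0=(dead,v1) N2.N1=(alive,v0) N2.N2=(alive,v0) | N0.N0=(alive,v1) N0.N1=(alive,v0) N0.N2=(alive,v0)
Op 5: gossip N0<->N1 -> N0.N0=(alive,v1) N0.N1=(alive,v0) N0.N2=(alive,v0) | N1.N0=(dead,v1) N1.N1=(alive,v0) N1.N2=(alive,v0)
Op 6: N0 marks N1=dead -> (dead,v1)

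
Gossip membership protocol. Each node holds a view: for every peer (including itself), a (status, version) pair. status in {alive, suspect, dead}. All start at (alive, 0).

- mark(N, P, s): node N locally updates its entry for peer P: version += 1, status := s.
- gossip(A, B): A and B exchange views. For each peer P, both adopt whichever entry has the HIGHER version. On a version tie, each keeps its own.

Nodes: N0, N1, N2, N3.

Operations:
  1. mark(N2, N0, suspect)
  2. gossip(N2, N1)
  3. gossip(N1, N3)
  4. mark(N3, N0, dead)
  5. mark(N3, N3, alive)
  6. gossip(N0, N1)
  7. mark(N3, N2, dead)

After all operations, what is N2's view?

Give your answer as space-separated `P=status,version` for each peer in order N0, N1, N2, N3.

Answer: N0=suspect,1 N1=alive,0 N2=alive,0 N3=alive,0

Derivation:
Op 1: N2 marks N0=suspect -> (suspect,v1)
Op 2: gossip N2<->N1 -> N2.N0=(suspect,v1) N2.N1=(alive,v0) N2.N2=(alive,v0) N2.N3=(alive,v0) | N1.N0=(suspect,v1) N1.N1=(alive,v0) N1.N2=(alive,v0) N1.N3=(alive,v0)
Op 3: gossip N1<->N3 -> N1.N0=(suspect,v1) N1.N1=(alive,v0) N1.N2=(alive,v0) N1.N3=(alive,v0) | N3.N0=(suspect,v1) N3.N1=(alive,v0) N3.N2=(alive,v0) N3.N3=(alive,v0)
Op 4: N3 marks N0=dead -> (dead,v2)
Op 5: N3 marks N3=alive -> (alive,v1)
Op 6: gossip N0<->N1 -> N0.N0=(suspect,v1) N0.N1=(alive,v0) N0.N2=(alive,v0) N0.N3=(alive,v0) | N1.N0=(suspect,v1) N1.N1=(alive,v0) N1.N2=(alive,v0) N1.N3=(alive,v0)
Op 7: N3 marks N2=dead -> (dead,v1)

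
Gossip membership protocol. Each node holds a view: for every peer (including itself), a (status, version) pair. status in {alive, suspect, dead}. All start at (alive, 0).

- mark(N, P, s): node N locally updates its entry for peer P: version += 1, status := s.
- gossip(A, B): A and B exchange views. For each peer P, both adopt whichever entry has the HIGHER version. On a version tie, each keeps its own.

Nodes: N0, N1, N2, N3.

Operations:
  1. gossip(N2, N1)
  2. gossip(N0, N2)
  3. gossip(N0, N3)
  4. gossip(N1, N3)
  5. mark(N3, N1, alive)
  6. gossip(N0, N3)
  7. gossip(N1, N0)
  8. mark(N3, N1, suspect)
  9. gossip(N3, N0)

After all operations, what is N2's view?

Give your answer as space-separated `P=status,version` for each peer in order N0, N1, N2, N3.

Answer: N0=alive,0 N1=alive,0 N2=alive,0 N3=alive,0

Derivation:
Op 1: gossip N2<->N1 -> N2.N0=(alive,v0) N2.N1=(alive,v0) N2.N2=(alive,v0) N2.N3=(alive,v0) | N1.N0=(alive,v0) N1.N1=(alive,v0) N1.N2=(alive,v0) N1.N3=(alive,v0)
Op 2: gossip N0<->N2 -> N0.N0=(alive,v0) N0.N1=(alive,v0) N0.N2=(alive,v0) N0.N3=(alive,v0) | N2.N0=(alive,v0) N2.N1=(alive,v0) N2.N2=(alive,v0) N2.N3=(alive,v0)
Op 3: gossip N0<->N3 -> N0.N0=(alive,v0) N0.N1=(alive,v0) N0.N2=(alive,v0) N0.N3=(alive,v0) | N3.N0=(alive,v0) N3.N1=(alive,v0) N3.N2=(alive,v0) N3.N3=(alive,v0)
Op 4: gossip N1<->N3 -> N1.N0=(alive,v0) N1.N1=(alive,v0) N1.N2=(alive,v0) N1.N3=(alive,v0) | N3.N0=(alive,v0) N3.N1=(alive,v0) N3.N2=(alive,v0) N3.N3=(alive,v0)
Op 5: N3 marks N1=alive -> (alive,v1)
Op 6: gossip N0<->N3 -> N0.N0=(alive,v0) N0.N1=(alive,v1) N0.N2=(alive,v0) N0.N3=(alive,v0) | N3.N0=(alive,v0) N3.N1=(alive,v1) N3.N2=(alive,v0) N3.N3=(alive,v0)
Op 7: gossip N1<->N0 -> N1.N0=(alive,v0) N1.N1=(alive,v1) N1.N2=(alive,v0) N1.N3=(alive,v0) | N0.N0=(alive,v0) N0.N1=(alive,v1) N0.N2=(alive,v0) N0.N3=(alive,v0)
Op 8: N3 marks N1=suspect -> (suspect,v2)
Op 9: gossip N3<->N0 -> N3.N0=(alive,v0) N3.N1=(suspect,v2) N3.N2=(alive,v0) N3.N3=(alive,v0) | N0.N0=(alive,v0) N0.N1=(suspect,v2) N0.N2=(alive,v0) N0.N3=(alive,v0)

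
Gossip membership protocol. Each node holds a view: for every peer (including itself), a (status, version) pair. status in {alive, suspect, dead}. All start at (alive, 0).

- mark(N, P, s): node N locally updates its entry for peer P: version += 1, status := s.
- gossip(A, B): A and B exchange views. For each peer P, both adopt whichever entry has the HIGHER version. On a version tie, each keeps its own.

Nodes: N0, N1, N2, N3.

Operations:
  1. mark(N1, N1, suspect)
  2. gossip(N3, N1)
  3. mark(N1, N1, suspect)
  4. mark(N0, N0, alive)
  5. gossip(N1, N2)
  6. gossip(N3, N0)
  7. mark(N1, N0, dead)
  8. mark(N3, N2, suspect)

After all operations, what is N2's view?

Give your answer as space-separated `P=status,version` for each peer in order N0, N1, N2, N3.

Op 1: N1 marks N1=suspect -> (suspect,v1)
Op 2: gossip N3<->N1 -> N3.N0=(alive,v0) N3.N1=(suspect,v1) N3.N2=(alive,v0) N3.N3=(alive,v0) | N1.N0=(alive,v0) N1.N1=(suspect,v1) N1.N2=(alive,v0) N1.N3=(alive,v0)
Op 3: N1 marks N1=suspect -> (suspect,v2)
Op 4: N0 marks N0=alive -> (alive,v1)
Op 5: gossip N1<->N2 -> N1.N0=(alive,v0) N1.N1=(suspect,v2) N1.N2=(alive,v0) N1.N3=(alive,v0) | N2.N0=(alive,v0) N2.N1=(suspect,v2) N2.N2=(alive,v0) N2.N3=(alive,v0)
Op 6: gossip N3<->N0 -> N3.N0=(alive,v1) N3.N1=(suspect,v1) N3.N2=(alive,v0) N3.N3=(alive,v0) | N0.N0=(alive,v1) N0.N1=(suspect,v1) N0.N2=(alive,v0) N0.N3=(alive,v0)
Op 7: N1 marks N0=dead -> (dead,v1)
Op 8: N3 marks N2=suspect -> (suspect,v1)

Answer: N0=alive,0 N1=suspect,2 N2=alive,0 N3=alive,0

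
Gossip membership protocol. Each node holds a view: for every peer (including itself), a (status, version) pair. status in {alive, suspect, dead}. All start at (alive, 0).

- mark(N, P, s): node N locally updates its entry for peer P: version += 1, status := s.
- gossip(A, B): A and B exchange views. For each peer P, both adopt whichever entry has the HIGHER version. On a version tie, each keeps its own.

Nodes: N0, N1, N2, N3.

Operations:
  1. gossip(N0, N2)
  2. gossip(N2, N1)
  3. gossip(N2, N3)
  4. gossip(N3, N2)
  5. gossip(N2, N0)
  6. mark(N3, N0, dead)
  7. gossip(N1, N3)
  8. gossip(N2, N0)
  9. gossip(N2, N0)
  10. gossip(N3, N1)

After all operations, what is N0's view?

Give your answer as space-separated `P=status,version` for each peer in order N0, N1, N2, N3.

Op 1: gossip N0<->N2 -> N0.N0=(alive,v0) N0.N1=(alive,v0) N0.N2=(alive,v0) N0.N3=(alive,v0) | N2.N0=(alive,v0) N2.N1=(alive,v0) N2.N2=(alive,v0) N2.N3=(alive,v0)
Op 2: gossip N2<->N1 -> N2.N0=(alive,v0) N2.N1=(alive,v0) N2.N2=(alive,v0) N2.N3=(alive,v0) | N1.N0=(alive,v0) N1.N1=(alive,v0) N1.N2=(alive,v0) N1.N3=(alive,v0)
Op 3: gossip N2<->N3 -> N2.N0=(alive,v0) N2.N1=(alive,v0) N2.N2=(alive,v0) N2.N3=(alive,v0) | N3.N0=(alive,v0) N3.N1=(alive,v0) N3.N2=(alive,v0) N3.N3=(alive,v0)
Op 4: gossip N3<->N2 -> N3.N0=(alive,v0) N3.N1=(alive,v0) N3.N2=(alive,v0) N3.N3=(alive,v0) | N2.N0=(alive,v0) N2.N1=(alive,v0) N2.N2=(alive,v0) N2.N3=(alive,v0)
Op 5: gossip N2<->N0 -> N2.N0=(alive,v0) N2.N1=(alive,v0) N2.N2=(alive,v0) N2.N3=(alive,v0) | N0.N0=(alive,v0) N0.N1=(alive,v0) N0.N2=(alive,v0) N0.N3=(alive,v0)
Op 6: N3 marks N0=dead -> (dead,v1)
Op 7: gossip N1<->N3 -> N1.N0=(dead,v1) N1.N1=(alive,v0) N1.N2=(alive,v0) N1.N3=(alive,v0) | N3.N0=(dead,v1) N3.N1=(alive,v0) N3.N2=(alive,v0) N3.N3=(alive,v0)
Op 8: gossip N2<->N0 -> N2.N0=(alive,v0) N2.N1=(alive,v0) N2.N2=(alive,v0) N2.N3=(alive,v0) | N0.N0=(alive,v0) N0.N1=(alive,v0) N0.N2=(alive,v0) N0.N3=(alive,v0)
Op 9: gossip N2<->N0 -> N2.N0=(alive,v0) N2.N1=(alive,v0) N2.N2=(alive,v0) N2.N3=(alive,v0) | N0.N0=(alive,v0) N0.N1=(alive,v0) N0.N2=(alive,v0) N0.N3=(alive,v0)
Op 10: gossip N3<->N1 -> N3.N0=(dead,v1) N3.N1=(alive,v0) N3.N2=(alive,v0) N3.N3=(alive,v0) | N1.N0=(dead,v1) N1.N1=(alive,v0) N1.N2=(alive,v0) N1.N3=(alive,v0)

Answer: N0=alive,0 N1=alive,0 N2=alive,0 N3=alive,0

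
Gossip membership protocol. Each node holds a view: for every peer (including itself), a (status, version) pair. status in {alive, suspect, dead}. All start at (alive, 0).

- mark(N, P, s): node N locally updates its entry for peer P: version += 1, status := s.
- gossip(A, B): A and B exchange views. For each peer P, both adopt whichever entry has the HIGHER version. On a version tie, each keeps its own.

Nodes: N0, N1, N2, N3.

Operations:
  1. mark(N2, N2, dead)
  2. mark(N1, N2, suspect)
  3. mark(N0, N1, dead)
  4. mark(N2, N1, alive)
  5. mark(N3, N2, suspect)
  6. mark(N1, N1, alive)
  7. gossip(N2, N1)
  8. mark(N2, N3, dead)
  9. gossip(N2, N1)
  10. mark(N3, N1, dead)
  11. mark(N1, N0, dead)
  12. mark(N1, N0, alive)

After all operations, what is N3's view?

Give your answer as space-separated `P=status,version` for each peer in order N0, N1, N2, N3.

Answer: N0=alive,0 N1=dead,1 N2=suspect,1 N3=alive,0

Derivation:
Op 1: N2 marks N2=dead -> (dead,v1)
Op 2: N1 marks N2=suspect -> (suspect,v1)
Op 3: N0 marks N1=dead -> (dead,v1)
Op 4: N2 marks N1=alive -> (alive,v1)
Op 5: N3 marks N2=suspect -> (suspect,v1)
Op 6: N1 marks N1=alive -> (alive,v1)
Op 7: gossip N2<->N1 -> N2.N0=(alive,v0) N2.N1=(alive,v1) N2.N2=(dead,v1) N2.N3=(alive,v0) | N1.N0=(alive,v0) N1.N1=(alive,v1) N1.N2=(suspect,v1) N1.N3=(alive,v0)
Op 8: N2 marks N3=dead -> (dead,v1)
Op 9: gossip N2<->N1 -> N2.N0=(alive,v0) N2.N1=(alive,v1) N2.N2=(dead,v1) N2.N3=(dead,v1) | N1.N0=(alive,v0) N1.N1=(alive,v1) N1.N2=(suspect,v1) N1.N3=(dead,v1)
Op 10: N3 marks N1=dead -> (dead,v1)
Op 11: N1 marks N0=dead -> (dead,v1)
Op 12: N1 marks N0=alive -> (alive,v2)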